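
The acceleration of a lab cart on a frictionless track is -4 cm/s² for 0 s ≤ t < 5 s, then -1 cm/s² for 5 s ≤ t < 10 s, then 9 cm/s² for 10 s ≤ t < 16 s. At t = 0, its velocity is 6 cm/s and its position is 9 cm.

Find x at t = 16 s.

-45.5 cm

On each constant-a segment, Δv = aΔt and Δx = v₀Δt + ½aΔt²; chain segment to segment.
0–5 s: v starts 6 cm/s; Δx = 6·5 + ½·-4·5² = -20 cm; v ends -14 cm/s.
5–10 s: v starts -14 cm/s; Δx = -14·5 + ½·-1·5² = -82.5 cm; v ends -19 cm/s.
10–16 s: v starts -19 cm/s; Δx = -19·6 + ½·9·6² = 48 cm; v ends 35 cm/s.
x(16) = 9 + Σ Δx = -45.5 cm.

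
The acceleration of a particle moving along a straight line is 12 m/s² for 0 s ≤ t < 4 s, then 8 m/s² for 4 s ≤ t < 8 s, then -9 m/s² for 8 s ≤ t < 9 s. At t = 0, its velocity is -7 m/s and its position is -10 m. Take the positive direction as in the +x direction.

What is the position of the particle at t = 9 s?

On each constant-a segment, Δv = aΔt and Δx = v₀Δt + ½aΔt²; chain segment to segment.
0–4 s: v starts -7 m/s; Δx = -7·4 + ½·12·4² = 68 m; v ends 41 m/s.
4–8 s: v starts 41 m/s; Δx = 41·4 + ½·8·4² = 228 m; v ends 73 m/s.
8–9 s: v starts 73 m/s; Δx = 73·1 + ½·-9·1² = 68.5 m; v ends 64 m/s.
x(9) = -10 + Σ Δx = 354.5 m.

354.5 m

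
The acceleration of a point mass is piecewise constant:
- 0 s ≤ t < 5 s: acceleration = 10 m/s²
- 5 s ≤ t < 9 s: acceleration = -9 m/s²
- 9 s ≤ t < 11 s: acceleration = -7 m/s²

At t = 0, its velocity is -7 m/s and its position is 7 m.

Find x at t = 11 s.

197 m

On each constant-a segment, Δv = aΔt and Δx = v₀Δt + ½aΔt²; chain segment to segment.
0–5 s: v starts -7 m/s; Δx = -7·5 + ½·10·5² = 90 m; v ends 43 m/s.
5–9 s: v starts 43 m/s; Δx = 43·4 + ½·-9·4² = 100 m; v ends 7 m/s.
9–11 s: v starts 7 m/s; Δx = 7·2 + ½·-7·2² = 0 m; v ends -7 m/s.
x(11) = 7 + Σ Δx = 197 m.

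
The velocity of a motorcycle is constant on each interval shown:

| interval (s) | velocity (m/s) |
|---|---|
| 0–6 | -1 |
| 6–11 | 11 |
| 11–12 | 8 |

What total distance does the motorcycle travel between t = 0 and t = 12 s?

69 m

Distance (not displacement) is the total path length: add the absolute areas under v-t.
0–6 s: |-1| × 6 = 6 m
6–11 s: |11| × 5 = 55 m
11–12 s: |8| × 1 = 8 m
Total distance = 69 m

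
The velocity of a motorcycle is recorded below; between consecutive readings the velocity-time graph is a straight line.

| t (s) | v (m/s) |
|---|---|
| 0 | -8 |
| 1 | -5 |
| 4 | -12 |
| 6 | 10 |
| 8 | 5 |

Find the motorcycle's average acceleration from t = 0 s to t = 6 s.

3 m/s²

Average acceleration = Δv/Δt = (10 − -8)/(6 − 0) = 3 m/s².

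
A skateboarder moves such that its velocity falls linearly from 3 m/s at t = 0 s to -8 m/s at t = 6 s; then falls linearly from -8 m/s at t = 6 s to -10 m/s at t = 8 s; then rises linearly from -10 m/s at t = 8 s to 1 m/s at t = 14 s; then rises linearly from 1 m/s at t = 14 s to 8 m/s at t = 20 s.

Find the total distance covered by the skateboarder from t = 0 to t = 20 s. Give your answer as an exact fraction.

Total distance travelled is ∫|v| dt — sum the magnitudes of each area piece.
0–6 s: v = 0 at t = 18/11 s; triangle areas 27/11 + 192/11 = 219/11 m
6–8 s: |½(-8 + -10)(2)| = 18 m
8–14 s: v = 0 at t = 148/11 s; triangle areas 300/11 + 3/11 = 303/11 m
14–20 s: |½(1 + 8)(6)| = 27 m
Total distance = 1017/11 m

1017/11 m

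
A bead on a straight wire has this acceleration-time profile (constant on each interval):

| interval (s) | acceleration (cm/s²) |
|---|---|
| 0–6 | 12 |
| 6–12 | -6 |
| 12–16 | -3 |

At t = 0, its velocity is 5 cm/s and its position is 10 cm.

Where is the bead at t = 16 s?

On each constant-a segment, Δv = aΔt and Δx = v₀Δt + ½aΔt²; chain segment to segment.
0–6 s: v starts 5 cm/s; Δx = 5·6 + ½·12·6² = 246 cm; v ends 77 cm/s.
6–12 s: v starts 77 cm/s; Δx = 77·6 + ½·-6·6² = 354 cm; v ends 41 cm/s.
12–16 s: v starts 41 cm/s; Δx = 41·4 + ½·-3·4² = 140 cm; v ends 29 cm/s.
x(16) = 10 + Σ Δx = 750 cm.

750 cm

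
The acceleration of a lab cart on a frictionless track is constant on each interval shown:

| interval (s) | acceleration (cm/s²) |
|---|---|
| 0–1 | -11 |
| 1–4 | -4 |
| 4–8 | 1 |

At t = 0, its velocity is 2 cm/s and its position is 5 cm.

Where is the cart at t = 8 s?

On each constant-a segment, Δv = aΔt and Δx = v₀Δt + ½aΔt²; chain segment to segment.
0–1 s: v starts 2 cm/s; Δx = 2·1 + ½·-11·1² = -3.5 cm; v ends -9 cm/s.
1–4 s: v starts -9 cm/s; Δx = -9·3 + ½·-4·3² = -45 cm; v ends -21 cm/s.
4–8 s: v starts -21 cm/s; Δx = -21·4 + ½·1·4² = -76 cm; v ends -17 cm/s.
x(8) = 5 + Σ Δx = -119.5 cm.

-119.5 cm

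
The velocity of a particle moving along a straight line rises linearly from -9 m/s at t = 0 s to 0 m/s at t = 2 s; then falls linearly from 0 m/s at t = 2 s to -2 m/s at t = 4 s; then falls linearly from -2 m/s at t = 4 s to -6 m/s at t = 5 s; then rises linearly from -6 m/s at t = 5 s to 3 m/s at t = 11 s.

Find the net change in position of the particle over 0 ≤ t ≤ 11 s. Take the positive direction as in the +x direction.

Net displacement equals the area under the velocity-time graph (areas below the axis count negative).
0–2 s: ½(-9 + 0)(2) = -9 m
2–4 s: ½(0 + -2)(2) = -2 m
4–5 s: ½(-2 + -6)(1) = -4 m
5–11 s: ½(-6 + 3)(6) = -9 m
Net displacement = -24 m

-24 m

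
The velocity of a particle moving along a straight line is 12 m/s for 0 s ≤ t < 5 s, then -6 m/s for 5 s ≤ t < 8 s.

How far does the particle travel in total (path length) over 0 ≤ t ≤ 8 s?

Total distance travelled is ∫|v| dt — sum the magnitudes of each area piece.
0–5 s: |12| × 5 = 60 m
5–8 s: |-6| × 3 = 18 m
Total distance = 78 m

78 m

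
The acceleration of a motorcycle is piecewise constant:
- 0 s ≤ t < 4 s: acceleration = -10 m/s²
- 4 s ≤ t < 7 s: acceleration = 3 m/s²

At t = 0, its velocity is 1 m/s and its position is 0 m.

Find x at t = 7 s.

On each constant-a segment, Δv = aΔt and Δx = v₀Δt + ½aΔt²; chain segment to segment.
0–4 s: v starts 1 m/s; Δx = 1·4 + ½·-10·4² = -76 m; v ends -39 m/s.
4–7 s: v starts -39 m/s; Δx = -39·3 + ½·3·3² = -103.5 m; v ends -30 m/s.
x(7) = 0 + Σ Δx = -179.5 m.

-179.5 m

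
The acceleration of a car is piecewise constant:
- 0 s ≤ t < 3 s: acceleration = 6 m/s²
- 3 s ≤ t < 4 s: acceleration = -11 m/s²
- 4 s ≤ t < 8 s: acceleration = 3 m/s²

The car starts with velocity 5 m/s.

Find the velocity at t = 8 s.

24 m/s

Δv equals the area under the a-t graph; then v = v₀ + Δv.
0–3 s: 6 × 3 = 18 m/s
3–4 s: -11 × 1 = -11 m/s
4–8 s: 3 × 4 = 12 m/s
Δv = 19 m/s, so v(8) = 5 + (19) = 24 m/s.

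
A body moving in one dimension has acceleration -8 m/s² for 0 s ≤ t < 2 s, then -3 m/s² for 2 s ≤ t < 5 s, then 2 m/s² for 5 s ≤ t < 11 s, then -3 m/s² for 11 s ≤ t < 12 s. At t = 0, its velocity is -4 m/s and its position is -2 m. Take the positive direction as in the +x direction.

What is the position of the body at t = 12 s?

On each constant-a segment, Δv = aΔt and Δx = v₀Δt + ½aΔt²; chain segment to segment.
0–2 s: v starts -4 m/s; Δx = -4·2 + ½·-8·2² = -24 m; v ends -20 m/s.
2–5 s: v starts -20 m/s; Δx = -20·3 + ½·-3·3² = -73.5 m; v ends -29 m/s.
5–11 s: v starts -29 m/s; Δx = -29·6 + ½·2·6² = -138 m; v ends -17 m/s.
11–12 s: v starts -17 m/s; Δx = -17·1 + ½·-3·1² = -18.5 m; v ends -20 m/s.
x(12) = -2 + Σ Δx = -256 m.

-256 m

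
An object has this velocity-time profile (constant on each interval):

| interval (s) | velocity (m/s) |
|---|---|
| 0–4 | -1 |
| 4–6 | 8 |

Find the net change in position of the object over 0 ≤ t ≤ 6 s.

12 m

Displacement is the signed area under the v-t curve.
0–4 s: -1 × 4 = -4 m
4–6 s: 8 × 2 = 16 m
Net displacement = 12 m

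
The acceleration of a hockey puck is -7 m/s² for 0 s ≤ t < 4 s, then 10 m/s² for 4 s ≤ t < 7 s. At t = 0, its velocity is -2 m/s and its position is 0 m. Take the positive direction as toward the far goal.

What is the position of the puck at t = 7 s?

On each constant-a segment, Δv = aΔt and Δx = v₀Δt + ½aΔt²; chain segment to segment.
0–4 s: v starts -2 m/s; Δx = -2·4 + ½·-7·4² = -64 m; v ends -30 m/s.
4–7 s: v starts -30 m/s; Δx = -30·3 + ½·10·3² = -45 m; v ends 0 m/s.
x(7) = 0 + Σ Δx = -109 m.

-109 m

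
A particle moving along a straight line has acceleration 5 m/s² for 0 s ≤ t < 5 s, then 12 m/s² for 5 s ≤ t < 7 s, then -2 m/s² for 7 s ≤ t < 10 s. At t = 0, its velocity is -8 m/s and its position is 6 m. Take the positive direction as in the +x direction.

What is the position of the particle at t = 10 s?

On each constant-a segment, Δv = aΔt and Δx = v₀Δt + ½aΔt²; chain segment to segment.
0–5 s: v starts -8 m/s; Δx = -8·5 + ½·5·5² = 22.5 m; v ends 17 m/s.
5–7 s: v starts 17 m/s; Δx = 17·2 + ½·12·2² = 58 m; v ends 41 m/s.
7–10 s: v starts 41 m/s; Δx = 41·3 + ½·-2·3² = 114 m; v ends 35 m/s.
x(10) = 6 + Σ Δx = 200.5 m.

200.5 m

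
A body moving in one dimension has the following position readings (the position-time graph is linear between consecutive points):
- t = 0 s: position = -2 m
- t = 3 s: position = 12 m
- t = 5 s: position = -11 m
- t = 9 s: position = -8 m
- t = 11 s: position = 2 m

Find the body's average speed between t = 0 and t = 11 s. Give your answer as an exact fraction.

Average speed = (total path length)/(elapsed time); on a piecewise-linear x-t graph the path length is Σ|Δx|.
0–3 s: |Δx| = |12 − -2| = 14 m
3–5 s: |Δx| = |-11 − 12| = 23 m
5–9 s: |Δx| = |-8 − -11| = 3 m
9–11 s: |Δx| = |2 − -8| = 10 m
Total path = 50 m; average speed = 50/11 = 50/11 m/s.

50/11 m/s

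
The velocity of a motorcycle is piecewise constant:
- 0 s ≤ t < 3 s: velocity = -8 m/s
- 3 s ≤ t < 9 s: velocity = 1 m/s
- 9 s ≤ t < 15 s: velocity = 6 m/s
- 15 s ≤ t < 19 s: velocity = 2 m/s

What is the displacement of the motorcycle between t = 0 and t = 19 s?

Displacement is the signed area under the v-t curve.
0–3 s: -8 × 3 = -24 m
3–9 s: 1 × 6 = 6 m
9–15 s: 6 × 6 = 36 m
15–19 s: 2 × 4 = 8 m
Net displacement = 26 m

26 m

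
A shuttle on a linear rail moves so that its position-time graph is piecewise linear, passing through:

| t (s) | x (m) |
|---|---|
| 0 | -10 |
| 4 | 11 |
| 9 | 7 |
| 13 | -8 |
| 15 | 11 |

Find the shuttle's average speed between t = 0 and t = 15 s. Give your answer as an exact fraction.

Average speed = (total path length)/(elapsed time); on a piecewise-linear x-t graph the path length is Σ|Δx|.
0–4 s: |Δx| = |11 − -10| = 21 m
4–9 s: |Δx| = |7 − 11| = 4 m
9–13 s: |Δx| = |-8 − 7| = 15 m
13–15 s: |Δx| = |11 − -8| = 19 m
Total path = 59 m; average speed = 59/15 = 59/15 m/s.

59/15 m/s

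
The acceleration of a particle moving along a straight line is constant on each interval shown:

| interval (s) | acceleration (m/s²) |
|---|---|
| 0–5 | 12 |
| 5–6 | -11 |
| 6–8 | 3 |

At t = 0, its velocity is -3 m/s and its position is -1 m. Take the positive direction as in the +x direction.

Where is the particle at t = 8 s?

283.5 m

On each constant-a segment, Δv = aΔt and Δx = v₀Δt + ½aΔt²; chain segment to segment.
0–5 s: v starts -3 m/s; Δx = -3·5 + ½·12·5² = 135 m; v ends 57 m/s.
5–6 s: v starts 57 m/s; Δx = 57·1 + ½·-11·1² = 51.5 m; v ends 46 m/s.
6–8 s: v starts 46 m/s; Δx = 46·2 + ½·3·2² = 98 m; v ends 52 m/s.
x(8) = -1 + Σ Δx = 283.5 m.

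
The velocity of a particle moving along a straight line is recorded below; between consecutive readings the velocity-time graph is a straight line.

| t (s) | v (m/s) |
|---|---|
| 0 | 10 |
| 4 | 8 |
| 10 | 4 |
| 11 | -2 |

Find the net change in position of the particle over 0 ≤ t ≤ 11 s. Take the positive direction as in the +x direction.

Displacement is the signed area under the v-t curve.
0–4 s: ½(10 + 8)(4) = 36 m
4–10 s: ½(8 + 4)(6) = 36 m
10–11 s: ½(4 + -2)(1) = 1 m
Net displacement = 73 m

73 m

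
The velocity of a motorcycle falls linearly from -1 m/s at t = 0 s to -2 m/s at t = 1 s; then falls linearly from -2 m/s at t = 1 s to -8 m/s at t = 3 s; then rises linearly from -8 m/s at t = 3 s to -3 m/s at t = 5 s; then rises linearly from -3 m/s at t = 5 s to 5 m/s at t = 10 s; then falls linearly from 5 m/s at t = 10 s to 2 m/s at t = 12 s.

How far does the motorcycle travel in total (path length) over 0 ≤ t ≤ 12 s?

40.125 m

Total distance travelled is ∫|v| dt — sum the magnitudes of each area piece.
0–1 s: |½(-1 + -2)(1)| = 1.5 m
1–3 s: |½(-2 + -8)(2)| = 10 m
3–5 s: |½(-8 + -3)(2)| = 11 m
5–10 s: v = 0 at t = 6.875 s; triangle areas 2.8125 + 7.8125 = 10.625 m
10–12 s: |½(5 + 2)(2)| = 7 m
Total distance = 40.125 m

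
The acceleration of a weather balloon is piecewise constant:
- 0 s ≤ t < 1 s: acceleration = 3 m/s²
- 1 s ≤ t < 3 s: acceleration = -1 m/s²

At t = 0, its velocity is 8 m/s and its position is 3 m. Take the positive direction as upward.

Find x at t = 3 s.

32.5 m

On each constant-a segment, Δv = aΔt and Δx = v₀Δt + ½aΔt²; chain segment to segment.
0–1 s: v starts 8 m/s; Δx = 8·1 + ½·3·1² = 9.5 m; v ends 11 m/s.
1–3 s: v starts 11 m/s; Δx = 11·2 + ½·-1·2² = 20 m; v ends 9 m/s.
x(3) = 3 + Σ Δx = 32.5 m.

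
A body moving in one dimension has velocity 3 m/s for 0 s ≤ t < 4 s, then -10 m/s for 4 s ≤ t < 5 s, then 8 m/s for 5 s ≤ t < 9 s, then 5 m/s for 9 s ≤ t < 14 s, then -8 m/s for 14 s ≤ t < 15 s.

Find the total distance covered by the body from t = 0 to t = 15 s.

87 m

Total distance travelled is ∫|v| dt — sum the magnitudes of each area piece.
0–4 s: |3| × 4 = 12 m
4–5 s: |-10| × 1 = 10 m
5–9 s: |8| × 4 = 32 m
9–14 s: |5| × 5 = 25 m
14–15 s: |-8| × 1 = 8 m
Total distance = 87 m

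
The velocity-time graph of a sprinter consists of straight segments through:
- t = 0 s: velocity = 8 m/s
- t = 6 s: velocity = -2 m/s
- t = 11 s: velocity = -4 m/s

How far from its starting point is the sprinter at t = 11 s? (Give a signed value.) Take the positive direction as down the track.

Displacement is the signed area under the v-t curve.
0–6 s: ½(8 + -2)(6) = 18 m
6–11 s: ½(-2 + -4)(5) = -15 m
Net displacement = 3 m

3 m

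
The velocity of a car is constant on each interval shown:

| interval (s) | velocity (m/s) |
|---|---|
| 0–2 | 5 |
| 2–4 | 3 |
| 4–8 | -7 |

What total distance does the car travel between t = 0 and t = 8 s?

Total distance travelled is ∫|v| dt — sum the magnitudes of each area piece.
0–2 s: |5| × 2 = 10 m
2–4 s: |3| × 2 = 6 m
4–8 s: |-7| × 4 = 28 m
Total distance = 44 m

44 m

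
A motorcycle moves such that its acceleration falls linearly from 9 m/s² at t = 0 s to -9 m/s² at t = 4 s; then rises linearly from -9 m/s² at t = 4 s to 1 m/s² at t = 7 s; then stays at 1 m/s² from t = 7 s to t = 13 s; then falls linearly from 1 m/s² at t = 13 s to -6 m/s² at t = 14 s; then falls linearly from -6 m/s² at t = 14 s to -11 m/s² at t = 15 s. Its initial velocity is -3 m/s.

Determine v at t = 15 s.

Δv equals the area under the a-t graph; then v = v₀ + Δv.
0–4 s: ½(9 + -9)(4) = 0 m/s
4–7 s: ½(-9 + 1)(3) = -12 m/s
7–13 s: 1 × 6 = 6 m/s
13–14 s: ½(1 + -6)(1) = -2.5 m/s
14–15 s: ½(-6 + -11)(1) = -8.5 m/s
Δv = -17 m/s, so v(15) = -3 + (-17) = -20 m/s.

-20 m/s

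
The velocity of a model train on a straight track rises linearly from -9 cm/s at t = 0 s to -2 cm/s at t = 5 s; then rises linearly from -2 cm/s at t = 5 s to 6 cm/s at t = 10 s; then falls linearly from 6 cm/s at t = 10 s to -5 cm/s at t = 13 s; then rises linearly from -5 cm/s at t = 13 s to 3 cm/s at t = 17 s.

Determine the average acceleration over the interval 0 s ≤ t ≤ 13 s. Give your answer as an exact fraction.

4/13 cm/s²

Average acceleration = Δv/Δt = (-5 − -9)/(13 − 0) = 4/13 cm/s².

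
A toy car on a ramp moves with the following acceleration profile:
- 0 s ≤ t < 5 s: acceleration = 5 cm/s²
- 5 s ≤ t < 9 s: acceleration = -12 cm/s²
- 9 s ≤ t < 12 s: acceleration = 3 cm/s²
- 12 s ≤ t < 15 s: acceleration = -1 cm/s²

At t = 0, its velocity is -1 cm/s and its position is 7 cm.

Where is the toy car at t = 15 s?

-43.5 cm

On each constant-a segment, Δv = aΔt and Δx = v₀Δt + ½aΔt²; chain segment to segment.
0–5 s: v starts -1 cm/s; Δx = -1·5 + ½·5·5² = 57.5 cm; v ends 24 cm/s.
5–9 s: v starts 24 cm/s; Δx = 24·4 + ½·-12·4² = 0 cm; v ends -24 cm/s.
9–12 s: v starts -24 cm/s; Δx = -24·3 + ½·3·3² = -58.5 cm; v ends -15 cm/s.
12–15 s: v starts -15 cm/s; Δx = -15·3 + ½·-1·3² = -49.5 cm; v ends -18 cm/s.
x(15) = 7 + Σ Δx = -43.5 cm.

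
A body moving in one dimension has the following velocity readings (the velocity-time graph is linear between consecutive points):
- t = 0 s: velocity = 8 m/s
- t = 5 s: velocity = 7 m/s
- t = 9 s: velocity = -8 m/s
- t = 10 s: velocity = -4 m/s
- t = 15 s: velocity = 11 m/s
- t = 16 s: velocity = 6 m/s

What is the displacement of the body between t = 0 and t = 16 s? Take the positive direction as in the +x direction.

Displacement is the signed area under the v-t curve.
0–5 s: ½(8 + 7)(5) = 37.5 m
5–9 s: ½(7 + -8)(4) = -2 m
9–10 s: ½(-8 + -4)(1) = -6 m
10–15 s: ½(-4 + 11)(5) = 17.5 m
15–16 s: ½(11 + 6)(1) = 8.5 m
Net displacement = 55.5 m

55.5 m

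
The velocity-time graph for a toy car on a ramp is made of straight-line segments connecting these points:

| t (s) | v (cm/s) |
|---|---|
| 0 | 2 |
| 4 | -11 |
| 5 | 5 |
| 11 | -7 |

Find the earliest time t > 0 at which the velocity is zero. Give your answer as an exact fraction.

t = 8/13 s

v changes sign on 0–4 s (from 2 to -11); the graph is linear there, so v = 0 at t = 0 + (-2)·(4 − 0)/(-11 − 2) = 8/13 s.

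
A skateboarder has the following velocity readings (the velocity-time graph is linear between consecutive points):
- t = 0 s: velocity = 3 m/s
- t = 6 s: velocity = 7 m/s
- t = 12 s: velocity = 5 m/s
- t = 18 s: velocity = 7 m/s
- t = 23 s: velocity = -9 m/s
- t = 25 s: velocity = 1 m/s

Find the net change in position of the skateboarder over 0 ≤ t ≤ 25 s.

Displacement is the signed area under the v-t curve.
0–6 s: ½(3 + 7)(6) = 30 m
6–12 s: ½(7 + 5)(6) = 36 m
12–18 s: ½(5 + 7)(6) = 36 m
18–23 s: ½(7 + -9)(5) = -5 m
23–25 s: ½(-9 + 1)(2) = -8 m
Net displacement = 89 m

89 m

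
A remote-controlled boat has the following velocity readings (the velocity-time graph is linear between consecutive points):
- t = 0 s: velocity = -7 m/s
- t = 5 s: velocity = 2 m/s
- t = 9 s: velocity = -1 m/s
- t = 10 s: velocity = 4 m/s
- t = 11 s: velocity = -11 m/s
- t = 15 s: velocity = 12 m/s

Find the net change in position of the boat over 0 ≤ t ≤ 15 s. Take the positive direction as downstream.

-10.5 m

Net displacement equals the area under the velocity-time graph (areas below the axis count negative).
0–5 s: ½(-7 + 2)(5) = -12.5 m
5–9 s: ½(2 + -1)(4) = 2 m
9–10 s: ½(-1 + 4)(1) = 1.5 m
10–11 s: ½(4 + -11)(1) = -3.5 m
11–15 s: ½(-11 + 12)(4) = 2 m
Net displacement = -10.5 m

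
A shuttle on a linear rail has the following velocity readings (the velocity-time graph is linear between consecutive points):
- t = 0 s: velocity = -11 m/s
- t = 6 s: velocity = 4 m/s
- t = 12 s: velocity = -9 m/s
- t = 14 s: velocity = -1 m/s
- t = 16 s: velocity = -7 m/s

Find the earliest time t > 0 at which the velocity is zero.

v changes sign on 0–6 s (from -11 to 4); the graph is linear there, so v = 0 at t = 0 + (11)·(6 − 0)/(4 − -11) = 4.4 s.

t = 4.4 s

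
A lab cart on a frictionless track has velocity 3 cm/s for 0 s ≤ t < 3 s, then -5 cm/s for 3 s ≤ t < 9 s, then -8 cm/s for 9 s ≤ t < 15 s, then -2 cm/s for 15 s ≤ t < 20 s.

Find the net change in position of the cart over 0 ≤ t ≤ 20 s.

Displacement is the signed area under the v-t curve.
0–3 s: 3 × 3 = 9 cm
3–9 s: -5 × 6 = -30 cm
9–15 s: -8 × 6 = -48 cm
15–20 s: -2 × 5 = -10 cm
Net displacement = -79 cm

-79 cm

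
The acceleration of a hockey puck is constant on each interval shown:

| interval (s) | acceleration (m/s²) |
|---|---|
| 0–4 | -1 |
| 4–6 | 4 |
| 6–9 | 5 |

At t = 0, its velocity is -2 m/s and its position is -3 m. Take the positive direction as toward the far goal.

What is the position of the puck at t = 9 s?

5.5 m

On each constant-a segment, Δv = aΔt and Δx = v₀Δt + ½aΔt²; chain segment to segment.
0–4 s: v starts -2 m/s; Δx = -2·4 + ½·-1·4² = -16 m; v ends -6 m/s.
4–6 s: v starts -6 m/s; Δx = -6·2 + ½·4·2² = -4 m; v ends 2 m/s.
6–9 s: v starts 2 m/s; Δx = 2·3 + ½·5·3² = 28.5 m; v ends 17 m/s.
x(9) = -3 + Σ Δx = 5.5 m.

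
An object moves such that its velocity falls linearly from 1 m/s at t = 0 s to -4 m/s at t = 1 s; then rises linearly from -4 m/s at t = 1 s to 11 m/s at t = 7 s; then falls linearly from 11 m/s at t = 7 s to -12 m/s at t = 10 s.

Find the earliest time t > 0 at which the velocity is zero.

v changes sign on 0–1 s (from 1 to -4); the graph is linear there, so v = 0 at t = 0 + (-1)·(1 − 0)/(-4 − 1) = 0.2 s.

t = 0.2 s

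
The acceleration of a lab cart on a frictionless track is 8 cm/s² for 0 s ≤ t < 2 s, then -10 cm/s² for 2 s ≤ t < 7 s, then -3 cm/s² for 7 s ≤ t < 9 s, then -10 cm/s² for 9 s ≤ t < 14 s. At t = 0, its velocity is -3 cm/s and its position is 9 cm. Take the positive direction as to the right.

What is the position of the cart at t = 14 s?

-461 cm

On each constant-a segment, Δv = aΔt and Δx = v₀Δt + ½aΔt²; chain segment to segment.
0–2 s: v starts -3 cm/s; Δx = -3·2 + ½·8·2² = 10 cm; v ends 13 cm/s.
2–7 s: v starts 13 cm/s; Δx = 13·5 + ½·-10·5² = -60 cm; v ends -37 cm/s.
7–9 s: v starts -37 cm/s; Δx = -37·2 + ½·-3·2² = -80 cm; v ends -43 cm/s.
9–14 s: v starts -43 cm/s; Δx = -43·5 + ½·-10·5² = -340 cm; v ends -93 cm/s.
x(14) = 9 + Σ Δx = -461 cm.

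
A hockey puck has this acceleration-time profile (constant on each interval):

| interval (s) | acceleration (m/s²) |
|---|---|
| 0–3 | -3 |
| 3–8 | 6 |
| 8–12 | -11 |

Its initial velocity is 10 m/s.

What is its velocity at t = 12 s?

-13 m/s

Δv equals the area under the a-t graph; then v = v₀ + Δv.
0–3 s: -3 × 3 = -9 m/s
3–8 s: 6 × 5 = 30 m/s
8–12 s: -11 × 4 = -44 m/s
Δv = -23 m/s, so v(12) = 10 + (-23) = -13 m/s.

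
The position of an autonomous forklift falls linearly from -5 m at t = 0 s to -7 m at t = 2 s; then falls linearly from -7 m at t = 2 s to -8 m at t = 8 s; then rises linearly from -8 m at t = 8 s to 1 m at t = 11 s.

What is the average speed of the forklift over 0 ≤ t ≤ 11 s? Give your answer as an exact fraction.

12/11 m/s

Average speed = (total path length)/(elapsed time); on a piecewise-linear x-t graph the path length is Σ|Δx|.
0–2 s: |Δx| = |-7 − -5| = 2 m
2–8 s: |Δx| = |-8 − -7| = 1 m
8–11 s: |Δx| = |1 − -8| = 9 m
Total path = 12 m; average speed = 12/11 = 12/11 m/s.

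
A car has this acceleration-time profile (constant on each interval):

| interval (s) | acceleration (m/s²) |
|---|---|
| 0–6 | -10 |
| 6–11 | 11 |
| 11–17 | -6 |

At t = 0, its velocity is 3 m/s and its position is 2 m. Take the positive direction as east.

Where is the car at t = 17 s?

-427.5 m

On each constant-a segment, Δv = aΔt and Δx = v₀Δt + ½aΔt²; chain segment to segment.
0–6 s: v starts 3 m/s; Δx = 3·6 + ½·-10·6² = -162 m; v ends -57 m/s.
6–11 s: v starts -57 m/s; Δx = -57·5 + ½·11·5² = -147.5 m; v ends -2 m/s.
11–17 s: v starts -2 m/s; Δx = -2·6 + ½·-6·6² = -120 m; v ends -38 m/s.
x(17) = 2 + Σ Δx = -427.5 m.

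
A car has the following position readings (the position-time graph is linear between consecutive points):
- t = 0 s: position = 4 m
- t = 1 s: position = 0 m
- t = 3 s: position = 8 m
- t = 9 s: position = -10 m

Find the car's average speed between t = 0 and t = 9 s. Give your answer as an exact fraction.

Average speed = (total path length)/(elapsed time); on a piecewise-linear x-t graph the path length is Σ|Δx|.
0–1 s: |Δx| = |0 − 4| = 4 m
1–3 s: |Δx| = |8 − 0| = 8 m
3–9 s: |Δx| = |-10 − 8| = 18 m
Total path = 30 m; average speed = 30/9 = 10/3 m/s.

10/3 m/s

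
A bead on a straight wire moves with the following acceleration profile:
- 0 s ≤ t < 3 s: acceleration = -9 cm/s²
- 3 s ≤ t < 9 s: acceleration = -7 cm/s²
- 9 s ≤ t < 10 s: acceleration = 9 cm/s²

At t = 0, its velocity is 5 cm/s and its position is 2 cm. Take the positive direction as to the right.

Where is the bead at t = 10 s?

On each constant-a segment, Δv = aΔt and Δx = v₀Δt + ½aΔt²; chain segment to segment.
0–3 s: v starts 5 cm/s; Δx = 5·3 + ½·-9·3² = -25.5 cm; v ends -22 cm/s.
3–9 s: v starts -22 cm/s; Δx = -22·6 + ½·-7·6² = -258 cm; v ends -64 cm/s.
9–10 s: v starts -64 cm/s; Δx = -64·1 + ½·9·1² = -59.5 cm; v ends -55 cm/s.
x(10) = 2 + Σ Δx = -341 cm.

-341 cm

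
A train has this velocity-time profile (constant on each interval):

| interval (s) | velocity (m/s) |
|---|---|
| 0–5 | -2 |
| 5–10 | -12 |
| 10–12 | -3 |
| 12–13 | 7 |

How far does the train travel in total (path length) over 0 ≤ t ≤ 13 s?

83 m

Total distance travelled is ∫|v| dt — sum the magnitudes of each area piece.
0–5 s: |-2| × 5 = 10 m
5–10 s: |-12| × 5 = 60 m
10–12 s: |-3| × 2 = 6 m
12–13 s: |7| × 1 = 7 m
Total distance = 83 m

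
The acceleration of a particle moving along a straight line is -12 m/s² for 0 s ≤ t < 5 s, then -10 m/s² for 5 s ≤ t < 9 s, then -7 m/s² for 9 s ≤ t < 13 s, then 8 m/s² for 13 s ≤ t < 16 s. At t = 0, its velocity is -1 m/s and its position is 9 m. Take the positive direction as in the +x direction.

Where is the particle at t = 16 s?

-1281 m

On each constant-a segment, Δv = aΔt and Δx = v₀Δt + ½aΔt²; chain segment to segment.
0–5 s: v starts -1 m/s; Δx = -1·5 + ½·-12·5² = -155 m; v ends -61 m/s.
5–9 s: v starts -61 m/s; Δx = -61·4 + ½·-10·4² = -324 m; v ends -101 m/s.
9–13 s: v starts -101 m/s; Δx = -101·4 + ½·-7·4² = -460 m; v ends -129 m/s.
13–16 s: v starts -129 m/s; Δx = -129·3 + ½·8·3² = -351 m; v ends -105 m/s.
x(16) = 9 + Σ Δx = -1281 m.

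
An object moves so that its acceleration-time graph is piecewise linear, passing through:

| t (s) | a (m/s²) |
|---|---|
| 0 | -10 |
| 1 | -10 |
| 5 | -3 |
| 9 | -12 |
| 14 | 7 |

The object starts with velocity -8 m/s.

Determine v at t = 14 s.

-86.5 m/s

Δv equals the area under the a-t graph; then v = v₀ + Δv.
0–1 s: -10 × 1 = -10 m/s
1–5 s: ½(-10 + -3)(4) = -26 m/s
5–9 s: ½(-3 + -12)(4) = -30 m/s
9–14 s: ½(-12 + 7)(5) = -12.5 m/s
Δv = -78.5 m/s, so v(14) = -8 + (-78.5) = -86.5 m/s.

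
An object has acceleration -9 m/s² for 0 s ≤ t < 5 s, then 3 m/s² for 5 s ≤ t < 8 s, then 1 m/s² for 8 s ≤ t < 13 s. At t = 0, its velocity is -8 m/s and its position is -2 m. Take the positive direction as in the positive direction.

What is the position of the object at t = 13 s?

On each constant-a segment, Δv = aΔt and Δx = v₀Δt + ½aΔt²; chain segment to segment.
0–5 s: v starts -8 m/s; Δx = -8·5 + ½·-9·5² = -152.5 m; v ends -53 m/s.
5–8 s: v starts -53 m/s; Δx = -53·3 + ½·3·3² = -145.5 m; v ends -44 m/s.
8–13 s: v starts -44 m/s; Δx = -44·5 + ½·1·5² = -207.5 m; v ends -39 m/s.
x(13) = -2 + Σ Δx = -507.5 m.

-507.5 m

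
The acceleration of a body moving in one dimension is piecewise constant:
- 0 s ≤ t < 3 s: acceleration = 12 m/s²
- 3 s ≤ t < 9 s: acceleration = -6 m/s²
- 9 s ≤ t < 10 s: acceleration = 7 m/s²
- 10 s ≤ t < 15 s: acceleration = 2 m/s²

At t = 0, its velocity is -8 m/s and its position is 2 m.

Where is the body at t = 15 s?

On each constant-a segment, Δv = aΔt and Δx = v₀Δt + ½aΔt²; chain segment to segment.
0–3 s: v starts -8 m/s; Δx = -8·3 + ½·12·3² = 30 m; v ends 28 m/s.
3–9 s: v starts 28 m/s; Δx = 28·6 + ½·-6·6² = 60 m; v ends -8 m/s.
9–10 s: v starts -8 m/s; Δx = -8·1 + ½·7·1² = -4.5 m; v ends -1 m/s.
10–15 s: v starts -1 m/s; Δx = -1·5 + ½·2·5² = 20 m; v ends 9 m/s.
x(15) = 2 + Σ Δx = 107.5 m.

107.5 m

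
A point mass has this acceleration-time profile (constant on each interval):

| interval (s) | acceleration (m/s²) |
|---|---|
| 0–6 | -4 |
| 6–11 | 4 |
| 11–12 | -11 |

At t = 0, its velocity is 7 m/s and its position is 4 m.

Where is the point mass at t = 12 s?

-63.5 m

On each constant-a segment, Δv = aΔt and Δx = v₀Δt + ½aΔt²; chain segment to segment.
0–6 s: v starts 7 m/s; Δx = 7·6 + ½·-4·6² = -30 m; v ends -17 m/s.
6–11 s: v starts -17 m/s; Δx = -17·5 + ½·4·5² = -35 m; v ends 3 m/s.
11–12 s: v starts 3 m/s; Δx = 3·1 + ½·-11·1² = -2.5 m; v ends -8 m/s.
x(12) = 4 + Σ Δx = -63.5 m.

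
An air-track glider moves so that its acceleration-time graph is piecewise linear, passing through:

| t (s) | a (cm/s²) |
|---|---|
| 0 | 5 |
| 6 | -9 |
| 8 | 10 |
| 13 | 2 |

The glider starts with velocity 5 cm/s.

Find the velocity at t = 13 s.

24 cm/s

Δv equals the area under the a-t graph; then v = v₀ + Δv.
0–6 s: ½(5 + -9)(6) = -12 cm/s
6–8 s: ½(-9 + 10)(2) = 1 cm/s
8–13 s: ½(10 + 2)(5) = 30 cm/s
Δv = 19 cm/s, so v(13) = 5 + (19) = 24 cm/s.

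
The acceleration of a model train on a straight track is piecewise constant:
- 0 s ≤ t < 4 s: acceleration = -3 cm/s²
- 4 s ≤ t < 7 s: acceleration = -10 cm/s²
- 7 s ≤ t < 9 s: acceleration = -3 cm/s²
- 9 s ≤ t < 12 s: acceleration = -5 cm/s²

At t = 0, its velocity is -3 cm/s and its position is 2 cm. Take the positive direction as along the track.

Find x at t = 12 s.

On each constant-a segment, Δv = aΔt and Δx = v₀Δt + ½aΔt²; chain segment to segment.
0–4 s: v starts -3 cm/s; Δx = -3·4 + ½·-3·4² = -36 cm; v ends -15 cm/s.
4–7 s: v starts -15 cm/s; Δx = -15·3 + ½·-10·3² = -90 cm; v ends -45 cm/s.
7–9 s: v starts -45 cm/s; Δx = -45·2 + ½·-3·2² = -96 cm; v ends -51 cm/s.
9–12 s: v starts -51 cm/s; Δx = -51·3 + ½·-5·3² = -175.5 cm; v ends -66 cm/s.
x(12) = 2 + Σ Δx = -395.5 cm.

-395.5 cm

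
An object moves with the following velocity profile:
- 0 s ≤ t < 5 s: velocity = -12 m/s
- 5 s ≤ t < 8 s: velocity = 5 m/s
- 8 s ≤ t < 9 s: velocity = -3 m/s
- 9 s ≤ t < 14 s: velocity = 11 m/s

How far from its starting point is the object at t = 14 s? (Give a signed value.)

Displacement is the signed area under the v-t curve.
0–5 s: -12 × 5 = -60 m
5–8 s: 5 × 3 = 15 m
8–9 s: -3 × 1 = -3 m
9–14 s: 11 × 5 = 55 m
Net displacement = 7 m

7 m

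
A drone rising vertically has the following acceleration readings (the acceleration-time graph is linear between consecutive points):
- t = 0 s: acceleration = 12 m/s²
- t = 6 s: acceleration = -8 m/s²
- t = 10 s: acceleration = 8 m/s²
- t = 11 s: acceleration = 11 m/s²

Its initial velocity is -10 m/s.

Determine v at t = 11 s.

11.5 m/s

Δv equals the area under the a-t graph; then v = v₀ + Δv.
0–6 s: ½(12 + -8)(6) = 12 m/s
6–10 s: ½(-8 + 8)(4) = 0 m/s
10–11 s: ½(8 + 11)(1) = 9.5 m/s
Δv = 21.5 m/s, so v(11) = -10 + (21.5) = 11.5 m/s.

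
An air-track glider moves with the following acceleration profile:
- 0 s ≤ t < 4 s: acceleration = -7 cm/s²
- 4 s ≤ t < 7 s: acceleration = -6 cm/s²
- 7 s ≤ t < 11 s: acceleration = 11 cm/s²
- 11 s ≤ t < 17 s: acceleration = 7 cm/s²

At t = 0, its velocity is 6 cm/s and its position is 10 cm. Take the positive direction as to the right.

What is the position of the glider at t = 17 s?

-37 cm

On each constant-a segment, Δv = aΔt and Δx = v₀Δt + ½aΔt²; chain segment to segment.
0–4 s: v starts 6 cm/s; Δx = 6·4 + ½·-7·4² = -32 cm; v ends -22 cm/s.
4–7 s: v starts -22 cm/s; Δx = -22·3 + ½·-6·3² = -93 cm; v ends -40 cm/s.
7–11 s: v starts -40 cm/s; Δx = -40·4 + ½·11·4² = -72 cm; v ends 4 cm/s.
11–17 s: v starts 4 cm/s; Δx = 4·6 + ½·7·6² = 150 cm; v ends 46 cm/s.
x(17) = 10 + Σ Δx = -37 cm.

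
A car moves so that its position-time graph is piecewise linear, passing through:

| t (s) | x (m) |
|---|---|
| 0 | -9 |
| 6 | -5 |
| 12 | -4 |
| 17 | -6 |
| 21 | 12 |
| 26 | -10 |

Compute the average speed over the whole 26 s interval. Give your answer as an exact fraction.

Average speed = (total path length)/(elapsed time); on a piecewise-linear x-t graph the path length is Σ|Δx|.
0–6 s: |Δx| = |-5 − -9| = 4 m
6–12 s: |Δx| = |-4 − -5| = 1 m
12–17 s: |Δx| = |-6 − -4| = 2 m
17–21 s: |Δx| = |12 − -6| = 18 m
21–26 s: |Δx| = |-10 − 12| = 22 m
Total path = 47 m; average speed = 47/26 = 47/26 m/s.

47/26 m/s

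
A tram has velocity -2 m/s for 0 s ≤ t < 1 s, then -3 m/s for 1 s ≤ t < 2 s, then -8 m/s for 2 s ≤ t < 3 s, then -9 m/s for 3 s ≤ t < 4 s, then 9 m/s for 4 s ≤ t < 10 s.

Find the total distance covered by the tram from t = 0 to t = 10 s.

Total distance travelled is ∫|v| dt — sum the magnitudes of each area piece.
0–1 s: |-2| × 1 = 2 m
1–2 s: |-3| × 1 = 3 m
2–3 s: |-8| × 1 = 8 m
3–4 s: |-9| × 1 = 9 m
4–10 s: |9| × 6 = 54 m
Total distance = 76 m

76 m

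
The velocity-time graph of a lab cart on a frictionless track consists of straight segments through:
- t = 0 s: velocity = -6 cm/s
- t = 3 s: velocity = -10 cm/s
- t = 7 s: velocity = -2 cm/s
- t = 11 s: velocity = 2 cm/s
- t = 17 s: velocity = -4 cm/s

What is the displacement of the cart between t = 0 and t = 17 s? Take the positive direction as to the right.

Net displacement equals the area under the velocity-time graph (areas below the axis count negative).
0–3 s: ½(-6 + -10)(3) = -24 cm
3–7 s: ½(-10 + -2)(4) = -24 cm
7–11 s: ½(-2 + 2)(4) = 0 cm
11–17 s: ½(2 + -4)(6) = -6 cm
Net displacement = -54 cm

-54 cm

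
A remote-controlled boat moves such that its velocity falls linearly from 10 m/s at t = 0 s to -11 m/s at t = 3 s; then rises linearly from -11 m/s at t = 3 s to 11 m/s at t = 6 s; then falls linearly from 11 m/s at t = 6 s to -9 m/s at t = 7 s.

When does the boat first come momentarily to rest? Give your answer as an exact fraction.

v changes sign on 0–3 s (from 10 to -11); the graph is linear there, so v = 0 at t = 0 + (-10)·(3 − 0)/(-11 − 10) = 10/7 s.

t = 10/7 s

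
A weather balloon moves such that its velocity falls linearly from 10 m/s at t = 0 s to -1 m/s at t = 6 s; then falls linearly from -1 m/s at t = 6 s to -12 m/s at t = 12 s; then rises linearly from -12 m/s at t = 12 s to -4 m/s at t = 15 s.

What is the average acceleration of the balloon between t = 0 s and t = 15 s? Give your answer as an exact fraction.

Average acceleration = Δv/Δt = (-4 − 10)/(15 − 0) = -14/15 m/s².

-14/15 m/s²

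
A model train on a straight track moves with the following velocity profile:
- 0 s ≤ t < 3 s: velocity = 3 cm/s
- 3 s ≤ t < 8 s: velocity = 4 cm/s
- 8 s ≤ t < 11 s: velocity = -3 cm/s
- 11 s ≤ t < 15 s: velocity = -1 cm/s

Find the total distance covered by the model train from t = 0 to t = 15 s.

42 cm

Distance (not displacement) is the total path length: add the absolute areas under v-t.
0–3 s: |3| × 3 = 9 cm
3–8 s: |4| × 5 = 20 cm
8–11 s: |-3| × 3 = 9 cm
11–15 s: |-1| × 4 = 4 cm
Total distance = 42 cm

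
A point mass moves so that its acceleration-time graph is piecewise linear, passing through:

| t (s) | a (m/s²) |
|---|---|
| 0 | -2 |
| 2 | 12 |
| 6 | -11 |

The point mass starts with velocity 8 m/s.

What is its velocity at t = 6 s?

Δv equals the area under the a-t graph; then v = v₀ + Δv.
0–2 s: ½(-2 + 12)(2) = 10 m/s
2–6 s: ½(12 + -11)(4) = 2 m/s
Δv = 12 m/s, so v(6) = 8 + (12) = 20 m/s.

20 m/s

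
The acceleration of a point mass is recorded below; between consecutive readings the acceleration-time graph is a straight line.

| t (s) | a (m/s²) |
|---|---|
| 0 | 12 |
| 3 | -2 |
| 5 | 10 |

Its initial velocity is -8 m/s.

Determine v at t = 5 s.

Δv equals the area under the a-t graph; then v = v₀ + Δv.
0–3 s: ½(12 + -2)(3) = 15 m/s
3–5 s: ½(-2 + 10)(2) = 8 m/s
Δv = 23 m/s, so v(5) = -8 + (23) = 15 m/s.

15 m/s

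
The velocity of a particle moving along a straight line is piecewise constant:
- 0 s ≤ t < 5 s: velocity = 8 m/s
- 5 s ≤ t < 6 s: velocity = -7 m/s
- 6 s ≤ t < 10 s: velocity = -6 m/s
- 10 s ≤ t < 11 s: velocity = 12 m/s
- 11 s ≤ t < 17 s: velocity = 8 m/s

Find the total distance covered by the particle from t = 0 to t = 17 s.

131 m

Distance (not displacement) is the total path length: add the absolute areas under v-t.
0–5 s: |8| × 5 = 40 m
5–6 s: |-7| × 1 = 7 m
6–10 s: |-6| × 4 = 24 m
10–11 s: |12| × 1 = 12 m
11–17 s: |8| × 6 = 48 m
Total distance = 131 m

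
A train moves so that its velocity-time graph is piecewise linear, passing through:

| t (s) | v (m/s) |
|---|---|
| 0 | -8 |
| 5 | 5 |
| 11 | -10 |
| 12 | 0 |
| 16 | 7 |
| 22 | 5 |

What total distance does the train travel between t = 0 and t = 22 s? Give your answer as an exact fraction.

Total distance travelled is ∫|v| dt — sum the magnitudes of each area piece.
0–5 s: v = 0 at t = 40/13 s; triangle areas 160/13 + 125/26 = 445/26 m
5–11 s: v = 0 at t = 7 s; triangle areas 5 + 20 = 25 m
11–12 s: |½(-10 + 0)(1)| = 5 m
12–16 s: |½(0 + 7)(4)| = 14 m
16–22 s: |½(7 + 5)(6)| = 36 m
Total distance = 2525/26 m

2525/26 m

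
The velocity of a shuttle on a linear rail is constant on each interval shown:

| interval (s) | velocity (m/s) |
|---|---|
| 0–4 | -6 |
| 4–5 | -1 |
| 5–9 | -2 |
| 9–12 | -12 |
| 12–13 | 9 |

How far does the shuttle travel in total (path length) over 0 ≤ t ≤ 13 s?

78 m

Distance (not displacement) is the total path length: add the absolute areas under v-t.
0–4 s: |-6| × 4 = 24 m
4–5 s: |-1| × 1 = 1 m
5–9 s: |-2| × 4 = 8 m
9–12 s: |-12| × 3 = 36 m
12–13 s: |9| × 1 = 9 m
Total distance = 78 m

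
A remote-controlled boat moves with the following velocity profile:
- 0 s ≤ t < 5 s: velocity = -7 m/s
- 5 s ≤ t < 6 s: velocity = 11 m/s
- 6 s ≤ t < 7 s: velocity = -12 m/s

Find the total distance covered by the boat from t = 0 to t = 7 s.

Total distance travelled is ∫|v| dt — sum the magnitudes of each area piece.
0–5 s: |-7| × 5 = 35 m
5–6 s: |11| × 1 = 11 m
6–7 s: |-12| × 1 = 12 m
Total distance = 58 m

58 m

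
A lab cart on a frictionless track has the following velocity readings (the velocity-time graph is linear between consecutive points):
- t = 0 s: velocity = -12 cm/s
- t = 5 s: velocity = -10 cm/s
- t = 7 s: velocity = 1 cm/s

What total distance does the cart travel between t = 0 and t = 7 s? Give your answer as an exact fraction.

Total distance travelled is ∫|v| dt — sum the magnitudes of each area piece.
0–5 s: |½(-12 + -10)(5)| = 55 cm
5–7 s: v = 0 at t = 75/11 s; triangle areas 100/11 + 1/11 = 101/11 cm
Total distance = 706/11 cm

706/11 cm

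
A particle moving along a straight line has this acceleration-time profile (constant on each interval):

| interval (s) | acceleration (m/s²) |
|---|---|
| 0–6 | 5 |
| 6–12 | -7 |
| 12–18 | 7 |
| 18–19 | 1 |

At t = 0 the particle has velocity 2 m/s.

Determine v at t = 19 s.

33 m/s

Δv equals the area under the a-t graph; then v = v₀ + Δv.
0–6 s: 5 × 6 = 30 m/s
6–12 s: -7 × 6 = -42 m/s
12–18 s: 7 × 6 = 42 m/s
18–19 s: 1 × 1 = 1 m/s
Δv = 31 m/s, so v(19) = 2 + (31) = 33 m/s.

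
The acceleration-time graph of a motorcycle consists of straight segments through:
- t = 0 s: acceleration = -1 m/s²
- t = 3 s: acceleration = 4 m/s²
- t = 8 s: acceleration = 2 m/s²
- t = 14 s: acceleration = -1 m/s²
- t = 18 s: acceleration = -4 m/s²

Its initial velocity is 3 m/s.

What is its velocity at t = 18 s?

Δv equals the area under the a-t graph; then v = v₀ + Δv.
0–3 s: ½(-1 + 4)(3) = 4.5 m/s
3–8 s: ½(4 + 2)(5) = 15 m/s
8–14 s: ½(2 + -1)(6) = 3 m/s
14–18 s: ½(-1 + -4)(4) = -10 m/s
Δv = 12.5 m/s, so v(18) = 3 + (12.5) = 15.5 m/s.

15.5 m/s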